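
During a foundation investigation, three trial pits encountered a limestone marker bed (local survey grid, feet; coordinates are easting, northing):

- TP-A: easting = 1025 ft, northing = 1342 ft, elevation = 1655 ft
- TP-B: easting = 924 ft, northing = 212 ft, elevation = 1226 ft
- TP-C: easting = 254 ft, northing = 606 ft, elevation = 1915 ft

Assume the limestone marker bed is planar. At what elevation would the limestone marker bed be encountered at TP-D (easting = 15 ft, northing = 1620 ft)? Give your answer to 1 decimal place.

2552.1 ft

Two edge vectors: TP-A→TP-B = (-101, -1130, -429), TP-A→TP-C = (-771, -736, 260).
Normal n = (TP-A→TP-B) × (TP-A→TP-C) = (-609544, 357019, -796894).
So ∂z/∂easting = −n_x/n_z = −0.764900 and ∂z/∂northing = −n_y/n_z = 0.448013.
Intercept c from TP-A: 1655 + 784.02 − 601.23 = 1837.79.
At (15, 1620): z = −11.5 + 725.8 + 1837.79 = 2552.1 ft.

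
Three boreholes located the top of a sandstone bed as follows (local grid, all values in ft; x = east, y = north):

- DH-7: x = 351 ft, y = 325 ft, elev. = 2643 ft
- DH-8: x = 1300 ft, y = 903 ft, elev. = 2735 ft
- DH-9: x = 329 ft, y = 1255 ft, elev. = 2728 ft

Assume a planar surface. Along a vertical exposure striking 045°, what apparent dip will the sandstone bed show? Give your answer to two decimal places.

5.37°

Let the plane be z = a·x + b·y + c.
DH-8−DH-7: 949a + 578b = 92;  DH-9−DH-7: −22a + 930b = 85.
Solving gives a = 0.04069, b = 0.09236.
Unit vector along 045° is (sin 45°, cos 45°) = (0.7071, 0.7071).
Slope in that direction = a·(0.7071) + b·(0.7071) = 0.09408.
Apparent dip = arctan|0.09408| = 5.37° (true dip is 5.8°, so apparent ≤ true as expected).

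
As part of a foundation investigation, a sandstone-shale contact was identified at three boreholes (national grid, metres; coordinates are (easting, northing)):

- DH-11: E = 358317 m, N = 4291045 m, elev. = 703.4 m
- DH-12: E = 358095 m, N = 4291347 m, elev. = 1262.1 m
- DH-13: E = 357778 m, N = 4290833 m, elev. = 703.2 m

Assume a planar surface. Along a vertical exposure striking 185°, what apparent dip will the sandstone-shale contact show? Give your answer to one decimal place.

Let the plane be z = a·E + b·N + c.
DH-12−DH-11: −222a + 302b = 558.7;  DH-13−DH-11: −539a − 212b = −0.2.
Solving gives a = −0.56416, b = 1.43529.
Unit vector along 185° is (sin 185°, cos 185°) = (-0.0872, -0.9962).
Slope in that direction = a·(-0.0872) + b·(-0.9962) = −1.38066.
Apparent dip = arctan|1.38066| = 54.1° (true dip is 57.0°, so apparent ≤ true as expected).

54.1°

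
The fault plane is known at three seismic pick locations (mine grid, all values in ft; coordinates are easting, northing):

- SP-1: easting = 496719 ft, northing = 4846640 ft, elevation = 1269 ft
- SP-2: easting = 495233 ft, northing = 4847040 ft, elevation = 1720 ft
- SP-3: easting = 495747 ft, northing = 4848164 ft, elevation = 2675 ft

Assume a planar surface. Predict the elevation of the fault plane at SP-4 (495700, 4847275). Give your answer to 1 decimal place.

Let the plane be z = a·easting + b·northing + c.
SP-2−SP-1: −1486a + 400b = 451;  SP-3−SP-1: −972a + 1524b = 1406.
Solving gives a = −0.066595446, b = 0.880097918.
Then c = 1269 − a·496719 − b·4846640 = −4231169.55.
At (495700, 4847275): z = −33011.4 + 4266076.6 − 4231169.55 = 1895.7 ft.

1895.7 ft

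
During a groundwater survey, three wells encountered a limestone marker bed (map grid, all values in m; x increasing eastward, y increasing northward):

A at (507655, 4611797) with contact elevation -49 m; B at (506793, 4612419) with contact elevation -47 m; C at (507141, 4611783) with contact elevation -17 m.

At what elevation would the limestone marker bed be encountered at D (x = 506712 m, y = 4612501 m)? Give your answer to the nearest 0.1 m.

-48.7 m

Two edge vectors: A→B = (-862, 622, 2), A→C = (-514, -14, 32).
Normal n = (A→B) × (A→C) = (19932, 26556, 331776).
So ∂z/∂x = −n_x/n_z = −0.060076678 and ∂z/∂y = −n_y/n_z = −0.080041956.
Intercept c from A: -49 + 30498.23 + 369137.25 = 399586.48.
At (506712, 4612501): z = −30441.6 − 369193.6 + 399586.48 = -48.7 m.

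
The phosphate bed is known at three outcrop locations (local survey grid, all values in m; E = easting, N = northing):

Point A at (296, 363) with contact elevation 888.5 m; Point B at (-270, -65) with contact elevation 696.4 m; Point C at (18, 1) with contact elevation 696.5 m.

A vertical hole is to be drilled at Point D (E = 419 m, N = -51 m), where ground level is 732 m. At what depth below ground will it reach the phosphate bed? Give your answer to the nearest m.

Two edge vectors: Point A→Point B = (-566, -428, -192.1), Point A→Point C = (-278, -362, -192).
Normal n = (Point A→Point B) × (Point A→Point C) = (12635.8, -55268.2, 85908).
So ∂z/∂E = −n_x/n_z = −0.14709 and ∂z/∂N = −n_y/n_z = 0.64334.
Intercept c from Point A: 888.5 + 43.54 − 233.53 = 698.50.
At (419, -51): z_contact = −61.6 − 32.8 + 698.50 = 604.1 m.
Depth below ground = 732 − 604.1 = 128 m.

128 m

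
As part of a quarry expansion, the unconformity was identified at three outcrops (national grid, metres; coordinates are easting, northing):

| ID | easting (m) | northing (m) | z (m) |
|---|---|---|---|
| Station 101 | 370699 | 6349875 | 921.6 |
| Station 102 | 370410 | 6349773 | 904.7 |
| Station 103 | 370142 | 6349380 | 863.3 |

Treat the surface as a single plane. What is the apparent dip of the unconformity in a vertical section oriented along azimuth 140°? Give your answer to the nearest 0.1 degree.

2.7°

Let the plane be z = a·easting + b·northing + c.
Station 102−Station 101: −289a − 102b = −16.9;  Station 103−Station 101: −557a − 495b = −58.3.
Solving gives a = 0.02805, b = 0.08622.
Unit vector along 140° is (sin 140°, cos 140°) = (0.6428, -0.7660).
Slope in that direction = a·(0.6428) + b·(-0.7660) = −0.04802.
Apparent dip = arctan|0.04802| = 2.7° (true dip is 5.2°, so apparent ≤ true as expected).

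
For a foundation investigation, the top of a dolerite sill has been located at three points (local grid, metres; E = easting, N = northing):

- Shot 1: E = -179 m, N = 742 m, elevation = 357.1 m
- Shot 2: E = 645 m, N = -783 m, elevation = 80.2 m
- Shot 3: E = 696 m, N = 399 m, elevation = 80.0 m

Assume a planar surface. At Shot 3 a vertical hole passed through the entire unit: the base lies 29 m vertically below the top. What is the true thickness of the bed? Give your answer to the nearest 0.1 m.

27.7 m

Two edge vectors: Shot 1→Shot 2 = (824, -1525, -276.9), Shot 1→Shot 3 = (875, -343, -277.1).
Normal n = (Shot 1→Shot 2) × (Shot 1→Shot 3) = (327600.8, -13957.1, 1051743).
So ∂z/∂E = −n_x/n_z = −0.31148 and ∂z/∂N = −n_y/n_z = 0.01327.
|∇z| = √(a²+b²) = 0.31177, so dip δ = arctan(0.31177) = 17.32°.
True thickness = vertical thickness × cos δ = 29 × cos 17.32° = 27.7 m.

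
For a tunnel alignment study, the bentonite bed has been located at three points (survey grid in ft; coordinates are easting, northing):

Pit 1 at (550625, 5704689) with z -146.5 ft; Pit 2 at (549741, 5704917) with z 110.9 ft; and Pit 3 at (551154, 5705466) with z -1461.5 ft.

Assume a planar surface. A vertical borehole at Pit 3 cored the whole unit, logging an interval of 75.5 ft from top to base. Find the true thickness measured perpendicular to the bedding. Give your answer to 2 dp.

Two edge vectors: Pit 1→Pit 2 = (-884, 228, 257.4), Pit 1→Pit 3 = (529, 777, -1315).
Normal n = (Pit 1→Pit 2) × (Pit 1→Pit 3) = (-499819.8, -1026295.4, -807480).
So ∂z/∂easting = −n_x/n_z = −0.61899 and ∂z/∂northing = −n_y/n_z = −1.27099.
|∇z| = √(a²+b²) = 1.41370, so dip δ = arctan(1.41370) = 54.73°.
True thickness = vertical thickness × cos δ = 75.5 × cos 54.73° = 43.60 ft.

43.60 ft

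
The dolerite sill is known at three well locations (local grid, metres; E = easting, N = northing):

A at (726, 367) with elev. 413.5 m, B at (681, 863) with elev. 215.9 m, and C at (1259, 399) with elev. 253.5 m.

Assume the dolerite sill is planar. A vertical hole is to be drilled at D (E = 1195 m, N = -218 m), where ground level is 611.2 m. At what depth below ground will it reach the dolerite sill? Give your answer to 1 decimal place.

Let the plane be z = a·E + b·N + c.
B−A: −45a + 496b = −197.6;  C−A: 533a + 32b = −160.
Solving gives a = −0.274773, b = −0.423316.
Then c = 413.5 − a·726 − b·367 = 768.34.
At (1195, -218): z_contact = −328.35 + 92.28 + 768.34 = 532.27 m.
Depth below ground = 611.2 − 532.27 = 78.9 m.

78.9 m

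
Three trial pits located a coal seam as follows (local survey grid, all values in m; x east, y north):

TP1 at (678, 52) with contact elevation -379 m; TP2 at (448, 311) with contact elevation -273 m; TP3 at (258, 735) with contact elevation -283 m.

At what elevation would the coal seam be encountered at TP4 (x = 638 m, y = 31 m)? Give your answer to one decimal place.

-329.9 m

Two edge vectors: TP1→TP2 = (-230, 259, 106), TP1→TP3 = (-420, 683, 96).
Normal n = (TP1→TP2) × (TP1→TP3) = (-47534, -22440, -48310).
So ∂z/∂x = −n_x/n_z = −0.98394 and ∂z/∂y = −n_y/n_z = −0.46450.
Intercept c from TP1: -379 + 667.11 + 24.15 = 312.26.
At (638, 31): z = −627.8 − 14.4 + 312.26 = -329.9 m.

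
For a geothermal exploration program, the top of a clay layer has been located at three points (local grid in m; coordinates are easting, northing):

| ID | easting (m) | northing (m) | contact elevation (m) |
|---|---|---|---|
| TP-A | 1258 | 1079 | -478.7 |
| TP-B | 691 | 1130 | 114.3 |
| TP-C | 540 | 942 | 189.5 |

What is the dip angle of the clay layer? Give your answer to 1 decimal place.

Two edge vectors: TP-A→TP-B = (-567, 51, 593), TP-A→TP-C = (-718, -137, 668.2).
Normal n = (TP-A→TP-B) × (TP-A→TP-C) = (115319.2, -46904.6, 114297).
So ∂z/∂easting = −n_x/n_z = −1.00894 and ∂z/∂northing = −n_y/n_z = 0.41037.
Gradient magnitude |∇z| = √(a² + b²) = √(1.01797 + 0.16841) = 1.08921.
True dip = arctan(1.08921) = 47.4°, dipping toward ESE (azimuth ≈ 112°).

47.4°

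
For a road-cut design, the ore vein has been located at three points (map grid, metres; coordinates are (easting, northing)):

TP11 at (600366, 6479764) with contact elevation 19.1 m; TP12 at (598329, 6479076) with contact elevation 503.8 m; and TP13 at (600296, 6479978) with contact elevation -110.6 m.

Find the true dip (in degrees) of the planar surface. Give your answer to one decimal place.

31.7°

Let the plane be z = a·E + b·N + c.
TP12−TP11: −2037a − 688b = 484.7;  TP13−TP11: −70a + 214b = −129.7.
Solving gives a = −0.02994, b = −0.61587.
Gradient magnitude |∇z| = √(a² + b²) = √(0.00090 + 0.37929) = 0.61659.
True dip = arctan(0.61659) = 31.7°, dipping toward N (azimuth ≈ 003°).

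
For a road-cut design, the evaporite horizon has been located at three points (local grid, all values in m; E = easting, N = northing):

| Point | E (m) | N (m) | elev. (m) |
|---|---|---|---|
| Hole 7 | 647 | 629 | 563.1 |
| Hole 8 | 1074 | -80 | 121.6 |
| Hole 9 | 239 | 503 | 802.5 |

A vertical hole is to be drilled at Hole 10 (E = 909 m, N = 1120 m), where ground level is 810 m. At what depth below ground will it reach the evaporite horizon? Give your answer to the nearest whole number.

308 m

Let the plane be z = a·E + b·N + c.
Hole 8−Hole 7: 427a − 709b = −441.5;  Hole 9−Hole 7: −408a − 126b = 239.4.
Solving gives a = −0.65690, b = 0.22709.
Then c = 563.1 − a·647 − b·629 = 845.27.
At (909, 1120): z_contact = −597.1 + 254.3 + 845.27 = 502.5 m.
Depth below ground = 810 − 502.5 = 308 m.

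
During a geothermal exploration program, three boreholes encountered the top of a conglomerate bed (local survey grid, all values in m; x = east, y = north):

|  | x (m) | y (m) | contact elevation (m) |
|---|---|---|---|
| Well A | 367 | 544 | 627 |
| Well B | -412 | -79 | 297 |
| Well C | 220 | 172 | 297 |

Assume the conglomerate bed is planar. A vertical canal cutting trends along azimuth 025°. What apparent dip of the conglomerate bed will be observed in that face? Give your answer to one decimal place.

37.8°

Let the plane be z = a·x + b·y + c.
Well B−Well A: −779a − 623b = −330;  Well C−Well A: −147a − 372b = −330.
Solving gives a = −0.41790, b = 1.05223.
Unit vector along 025° is (sin 25°, cos 25°) = (0.4226, 0.9063).
Slope in that direction = a·(0.4226) + b·(0.9063) = 0.77704.
Apparent dip = arctan|0.77704| = 37.8° (true dip is 48.5°, so apparent ≤ true as expected).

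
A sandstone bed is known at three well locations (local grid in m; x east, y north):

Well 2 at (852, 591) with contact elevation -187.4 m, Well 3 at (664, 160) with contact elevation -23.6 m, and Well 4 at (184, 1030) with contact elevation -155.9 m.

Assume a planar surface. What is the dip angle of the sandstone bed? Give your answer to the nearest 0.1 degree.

Two edge vectors: Well 2→Well 3 = (-188, -431, 163.8), Well 2→Well 4 = (-668, 439, 31.5).
Normal n = (Well 2→Well 3) × (Well 2→Well 4) = (-85484.7, -103496.4, -370440).
So ∂z/∂x = −n_x/n_z = −0.23077 and ∂z/∂y = −n_y/n_z = −0.27939.
Gradient magnitude |∇z| = √(a² + b²) = √(0.05325 + 0.07806) = 0.36237.
True dip = arctan(0.36237) = 19.9°, dipping toward NE (azimuth ≈ 040°).

19.9°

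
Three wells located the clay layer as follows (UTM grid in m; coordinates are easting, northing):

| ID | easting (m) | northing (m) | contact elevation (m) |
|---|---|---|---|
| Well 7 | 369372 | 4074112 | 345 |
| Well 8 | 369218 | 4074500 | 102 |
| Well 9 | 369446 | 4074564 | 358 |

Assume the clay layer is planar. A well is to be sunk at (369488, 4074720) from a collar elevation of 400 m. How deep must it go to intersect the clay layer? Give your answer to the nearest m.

18 m

Two edge vectors: Well 7→Well 8 = (-154, 388, -243), Well 7→Well 9 = (74, 452, 13).
Normal n = (Well 7→Well 8) × (Well 7→Well 9) = (114880, -15980, -98320).
So ∂z/∂easting = −n_x/n_z = 1.16842962 and ∂z/∂northing = −n_y/n_z = −0.16253051.
Intercept c from Well 7: 345 − 431585.18 + 662167.51 = 230927.33.
At (369488, 4074720): z_contact = 431720.7 − 662266.3 + 230927.33 = 381.7 m.
Depth below ground = 400 − 381.7 = 18 m.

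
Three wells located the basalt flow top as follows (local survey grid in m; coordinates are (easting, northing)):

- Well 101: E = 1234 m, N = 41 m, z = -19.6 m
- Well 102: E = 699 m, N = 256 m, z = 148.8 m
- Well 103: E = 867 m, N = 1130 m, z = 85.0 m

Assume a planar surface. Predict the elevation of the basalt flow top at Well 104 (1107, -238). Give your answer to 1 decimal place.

24.2 m

Two edge vectors: Well 101→Well 102 = (-535, 215, 168.4), Well 101→Well 103 = (-367, 1089, 104.6).
Normal n = (Well 101→Well 102) × (Well 101→Well 103) = (-160898.6, -5841.8, -503710).
So ∂z/∂E = −n_x/n_z = −0.319427 and ∂z/∂N = −n_y/n_z = −0.011598.
Intercept c from Well 101: -19.6 + 394.17 + 0.48 = 375.05.
At (1107, -238): z = −353.6 + 2.8 + 375.05 = 24.2 m.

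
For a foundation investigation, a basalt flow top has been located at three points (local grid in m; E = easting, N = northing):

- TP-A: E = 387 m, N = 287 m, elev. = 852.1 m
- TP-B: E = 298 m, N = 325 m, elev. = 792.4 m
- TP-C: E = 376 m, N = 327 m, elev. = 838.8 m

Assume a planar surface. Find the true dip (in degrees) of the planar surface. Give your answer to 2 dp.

31.89°

Two edge vectors: TP-A→TP-B = (-89, 38, -59.7), TP-A→TP-C = (-11, 40, -13.3).
Normal n = (TP-A→TP-B) × (TP-A→TP-C) = (1882.6, -527, -3142).
So ∂z/∂E = −n_x/n_z = 0.59917 and ∂z/∂N = −n_y/n_z = −0.16773.
Gradient magnitude |∇z| = √(a² + b²) = √(0.35901 + 0.02813) = 0.62221.
True dip = arctan(0.62221) = 31.89°, dipping toward WNW (azimuth ≈ 286°).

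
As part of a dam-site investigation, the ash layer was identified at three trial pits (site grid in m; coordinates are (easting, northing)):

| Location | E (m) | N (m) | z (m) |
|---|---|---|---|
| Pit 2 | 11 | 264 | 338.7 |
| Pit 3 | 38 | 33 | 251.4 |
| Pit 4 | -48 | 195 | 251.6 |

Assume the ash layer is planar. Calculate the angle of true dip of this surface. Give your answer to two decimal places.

45.87°

Let the plane be z = a·E + b·N + c.
Pit 3−Pit 2: 27a − 231b = −87.3;  Pit 4−Pit 2: −59a − 69b = −87.1.
Solving gives a = 0.90991, b = 0.48428.
Gradient magnitude |∇z| = √(a² + b²) = √(0.82794 + 0.23452) = 1.03076.
True dip = arctan(1.03076) = 45.87°, dipping toward WSW (azimuth ≈ 242°).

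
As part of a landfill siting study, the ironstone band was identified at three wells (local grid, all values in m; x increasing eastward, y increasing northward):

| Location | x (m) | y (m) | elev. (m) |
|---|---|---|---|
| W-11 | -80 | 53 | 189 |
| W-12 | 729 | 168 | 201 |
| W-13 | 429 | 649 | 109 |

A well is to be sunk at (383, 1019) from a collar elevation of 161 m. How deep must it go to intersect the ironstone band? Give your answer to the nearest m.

Let the plane be z = a·x + b·y + c.
W-12−W-11: 809a + 115b = 12;  W-13−W-11: 509a + 596b = −80.
Solving gives a = 0.03860, b = −0.16719.
Then c = 189 − a·-80 − b·53 = 200.95.
At (383, 1019): z_contact = 14.8 − 170.4 + 200.95 = 45.4 m.
Depth below ground = 161 − 45.4 = 116 m.

116 m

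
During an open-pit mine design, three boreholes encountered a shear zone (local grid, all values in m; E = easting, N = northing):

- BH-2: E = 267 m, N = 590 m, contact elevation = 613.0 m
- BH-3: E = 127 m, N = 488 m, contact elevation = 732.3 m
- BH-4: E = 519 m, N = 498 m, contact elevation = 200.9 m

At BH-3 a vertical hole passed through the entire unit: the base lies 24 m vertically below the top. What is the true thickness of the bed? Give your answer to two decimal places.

13.02 m

Let the plane be z = a·E + b·N + c.
BH-3−BH-2: −140a − 102b = 119.3;  BH-4−BH-2: 252a − 92b = −412.1.
Solving gives a = −1.37388, b = 0.71611.
|∇z| = √(a²+b²) = 1.54931, so dip δ = arctan(1.54931) = 57.16°.
True thickness = vertical thickness × cos δ = 24 × cos 57.16° = 13.02 m.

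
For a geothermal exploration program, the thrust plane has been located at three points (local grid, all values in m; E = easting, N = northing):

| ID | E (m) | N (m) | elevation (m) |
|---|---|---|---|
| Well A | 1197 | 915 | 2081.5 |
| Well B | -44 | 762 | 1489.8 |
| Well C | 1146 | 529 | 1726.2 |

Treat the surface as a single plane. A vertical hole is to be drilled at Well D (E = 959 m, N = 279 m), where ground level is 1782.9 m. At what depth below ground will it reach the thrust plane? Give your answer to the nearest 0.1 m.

343.7 m

Let the plane be z = a·E + b·N + c.
Well B−Well A: −1241a − 153b = −591.7;  Well C−Well A: −51a − 386b = −355.3.
Solving gives a = 0.369327, b = 0.871669.
Then c = 2081.5 − a·1197 − b·915 = 841.84.
At (959, 279): z_contact = 354.18 + 243.20 + 841.84 = 1439.22 m.
Depth below ground = 1782.9 − 1439.22 = 343.7 m.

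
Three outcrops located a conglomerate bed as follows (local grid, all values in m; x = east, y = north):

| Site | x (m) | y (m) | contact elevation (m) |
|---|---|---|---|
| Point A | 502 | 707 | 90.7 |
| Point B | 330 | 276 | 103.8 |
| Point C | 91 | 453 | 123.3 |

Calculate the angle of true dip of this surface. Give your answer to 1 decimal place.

4.6°

Two edge vectors: Point A→Point B = (-172, -431, 13.1), Point A→Point C = (-411, -254, 32.6).
Normal n = (Point A→Point B) × (Point A→Point C) = (-10723.2, 223.1, -133453).
So ∂z/∂x = −n_x/n_z = −0.08035 and ∂z/∂y = −n_y/n_z = 0.00167.
Gradient magnitude |∇z| = √(a² + b²) = √(0.00646 + 0.00000) = 0.08037.
True dip = arctan(0.08037) = 4.6°, dipping toward E (azimuth ≈ 091°).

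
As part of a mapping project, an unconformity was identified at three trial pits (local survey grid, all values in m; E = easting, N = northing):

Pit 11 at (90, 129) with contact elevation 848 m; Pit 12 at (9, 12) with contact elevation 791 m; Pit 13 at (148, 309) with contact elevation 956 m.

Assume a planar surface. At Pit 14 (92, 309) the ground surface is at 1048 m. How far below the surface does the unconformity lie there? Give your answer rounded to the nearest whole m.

Let the plane be z = a·E + b·N + c.
Pit 12−Pit 11: −81a − 117b = −57;  Pit 13−Pit 11: 58a + 180b = 108.
Solving gives a = −0.30485, b = 0.69823.
Then c = 848 − a·90 − b·129 = 785.36.
At (92, 309): z_contact = −28.0 + 215.8 + 785.36 = 973.1 m.
Depth below ground = 1048 − 973.1 = 75 m.

75 m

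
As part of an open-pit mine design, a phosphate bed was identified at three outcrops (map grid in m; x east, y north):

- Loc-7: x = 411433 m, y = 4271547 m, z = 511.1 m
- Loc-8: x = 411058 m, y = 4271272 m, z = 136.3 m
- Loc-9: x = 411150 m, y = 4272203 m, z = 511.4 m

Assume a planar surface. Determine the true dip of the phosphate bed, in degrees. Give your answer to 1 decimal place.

Let the plane be z = a·x + b·y + c.
Loc-8−Loc-7: −375a − 275b = −374.8;  Loc-9−Loc-7: −283a + 656b = 0.3.
Solving gives a = 0.75901, b = 0.32790.
Gradient magnitude |∇z| = √(a² + b²) = √(0.57610 + 0.10752) = 0.82681.
True dip = arctan(0.82681) = 39.6°, dipping toward WSW (azimuth ≈ 247°).

39.6°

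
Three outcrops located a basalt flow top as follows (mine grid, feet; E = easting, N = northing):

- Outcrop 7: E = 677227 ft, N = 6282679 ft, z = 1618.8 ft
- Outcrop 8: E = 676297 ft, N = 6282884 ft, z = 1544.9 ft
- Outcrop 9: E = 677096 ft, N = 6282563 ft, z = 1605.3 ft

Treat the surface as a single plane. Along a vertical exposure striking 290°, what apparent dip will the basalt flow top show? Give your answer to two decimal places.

4.11°

Two edge vectors: Outcrop 7→Outcrop 8 = (-930, 205, -73.9), Outcrop 7→Outcrop 9 = (-131, -116, -13.5).
Normal n = (Outcrop 7→Outcrop 8) × (Outcrop 7→Outcrop 9) = (-11339.9, -2874.1, 134735).
So ∂z/∂E = −n_x/n_z = 0.08416 and ∂z/∂N = −n_y/n_z = 0.02133.
Unit vector along 290° is (sin 290°, cos 290°) = (-0.9397, 0.3420).
Slope in that direction = a·(-0.9397) + b·(0.3420) = −0.07179.
Apparent dip = arctan|0.07179| = 4.11° (true dip is 5.0°, so apparent ≤ true as expected).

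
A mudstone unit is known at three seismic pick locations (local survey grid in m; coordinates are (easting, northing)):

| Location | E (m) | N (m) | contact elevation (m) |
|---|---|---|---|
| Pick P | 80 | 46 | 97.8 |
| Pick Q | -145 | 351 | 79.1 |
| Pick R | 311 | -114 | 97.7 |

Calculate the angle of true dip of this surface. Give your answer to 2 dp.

Two edge vectors: Pick P→Pick Q = (-225, 305, -18.7), Pick P→Pick R = (231, -160, -0.1).
Normal n = (Pick P→Pick Q) × (Pick P→Pick R) = (-3022.5, -4342.2, -34455).
So ∂z/∂E = −n_x/n_z = −0.08772 and ∂z/∂N = −n_y/n_z = −0.12603.
Gradient magnitude |∇z| = √(a² + b²) = √(0.00770 + 0.01588) = 0.15355.
True dip = arctan(0.15355) = 8.73°, dipping toward NE (azimuth ≈ 035°).

8.73°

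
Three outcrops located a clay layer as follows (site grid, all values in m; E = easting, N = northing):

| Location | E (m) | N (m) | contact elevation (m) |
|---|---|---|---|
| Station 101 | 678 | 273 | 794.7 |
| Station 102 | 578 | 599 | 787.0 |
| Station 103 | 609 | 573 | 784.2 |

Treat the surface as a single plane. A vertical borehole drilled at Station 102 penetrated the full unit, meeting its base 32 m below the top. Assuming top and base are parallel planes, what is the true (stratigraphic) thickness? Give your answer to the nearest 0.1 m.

31.6 m

Let the plane be z = a·E + b·N + c.
Station 102−Station 101: −100a + 326b = −7.7;  Station 103−Station 101: −69a + 300b = −10.5.
Solving gives a = −0.14828, b = −0.06910.
|∇z| = √(a²+b²) = 0.16359, so dip δ = arctan(0.16359) = 9.29°.
True thickness = vertical thickness × cos δ = 32 × cos 9.29° = 31.6 m.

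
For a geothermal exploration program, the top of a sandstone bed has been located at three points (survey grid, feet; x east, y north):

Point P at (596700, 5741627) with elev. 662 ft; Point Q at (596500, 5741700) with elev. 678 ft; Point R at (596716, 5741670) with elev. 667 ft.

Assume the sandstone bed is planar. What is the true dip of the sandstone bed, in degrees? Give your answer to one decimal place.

7.6°

Two edge vectors: Point P→Point Q = (-200, 73, 16), Point P→Point R = (16, 43, 5).
Normal n = (Point P→Point Q) × (Point P→Point R) = (-323, 1256, -9768).
So ∂z/∂x = −n_x/n_z = −0.03307 and ∂z/∂y = −n_y/n_z = 0.12858.
Gradient magnitude |∇z| = √(a² + b²) = √(0.00109 + 0.01653) = 0.13277.
True dip = arctan(0.13277) = 7.6°, dipping toward SSE (azimuth ≈ 166°).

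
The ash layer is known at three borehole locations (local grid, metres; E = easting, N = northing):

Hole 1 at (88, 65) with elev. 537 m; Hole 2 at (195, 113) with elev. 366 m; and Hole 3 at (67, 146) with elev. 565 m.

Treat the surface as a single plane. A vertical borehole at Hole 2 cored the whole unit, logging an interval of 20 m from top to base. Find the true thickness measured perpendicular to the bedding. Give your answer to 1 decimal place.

10.7 m

Let the plane be z = a·E + b·N + c.
Hole 2−Hole 1: 107a + 48b = −171;  Hole 3−Hole 1: −21a + 81b = 28.
Solving gives a = −1.57054, b = −0.06150.
|∇z| = √(a²+b²) = 1.57175, so dip δ = arctan(1.57175) = 57.53°.
True thickness = vertical thickness × cos δ = 20 × cos 57.53° = 10.7 m.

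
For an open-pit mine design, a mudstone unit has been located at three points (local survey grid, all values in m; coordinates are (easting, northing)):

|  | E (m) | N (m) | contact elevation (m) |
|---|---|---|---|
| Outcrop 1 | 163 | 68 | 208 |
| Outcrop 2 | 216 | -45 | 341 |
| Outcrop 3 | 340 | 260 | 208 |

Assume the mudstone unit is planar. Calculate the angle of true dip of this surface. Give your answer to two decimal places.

Let the plane be z = a·E + b·N + c.
Outcrop 2−Outcrop 1: 53a − 113b = 133;  Outcrop 3−Outcrop 1: 177a + 192b = 0.
Solving gives a = 0.84621, b = −0.78010.
Gradient magnitude |∇z| = √(a² + b²) = √(0.71607 + 0.60855) = 1.15092.
True dip = arctan(1.15092) = 49.01°, dipping toward NW (azimuth ≈ 313°).

49.01°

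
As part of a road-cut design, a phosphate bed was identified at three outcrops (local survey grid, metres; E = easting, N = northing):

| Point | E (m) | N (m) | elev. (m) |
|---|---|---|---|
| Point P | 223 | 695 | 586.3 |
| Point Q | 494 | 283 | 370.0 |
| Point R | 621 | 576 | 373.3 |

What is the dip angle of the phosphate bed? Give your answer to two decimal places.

Let the plane be z = a·E + b·N + c.
Point Q−Point P: 271a − 412b = −216.3;  Point R−Point P: 398a − 119b = −213.
Solving gives a = −0.47079, b = 0.21533.
Gradient magnitude |∇z| = √(a² + b²) = √(0.22165 + 0.04637) = 0.51770.
True dip = arctan(0.51770) = 27.37°, dipping toward ESE (azimuth ≈ 115°).

27.37°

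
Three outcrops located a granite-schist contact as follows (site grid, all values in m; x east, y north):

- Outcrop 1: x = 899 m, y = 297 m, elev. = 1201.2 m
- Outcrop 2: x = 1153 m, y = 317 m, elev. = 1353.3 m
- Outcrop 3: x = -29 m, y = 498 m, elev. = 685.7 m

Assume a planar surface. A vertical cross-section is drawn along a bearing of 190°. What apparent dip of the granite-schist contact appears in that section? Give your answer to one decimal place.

13.8°

Two edge vectors: Outcrop 1→Outcrop 2 = (254, 20, 152.1), Outcrop 1→Outcrop 3 = (-928, 201, -515.5).
Normal n = (Outcrop 1→Outcrop 2) × (Outcrop 1→Outcrop 3) = (-40882.1, -10211.8, 69614).
So ∂z/∂x = −n_x/n_z = 0.58727 and ∂z/∂y = −n_y/n_z = 0.14669.
Unit vector along 190° is (sin 190°, cos 190°) = (-0.1736, -0.9848).
Slope in that direction = a·(-0.1736) + b·(-0.9848) = −0.24644.
Apparent dip = arctan|0.24644| = 13.8° (true dip is 31.2°, so apparent ≤ true as expected).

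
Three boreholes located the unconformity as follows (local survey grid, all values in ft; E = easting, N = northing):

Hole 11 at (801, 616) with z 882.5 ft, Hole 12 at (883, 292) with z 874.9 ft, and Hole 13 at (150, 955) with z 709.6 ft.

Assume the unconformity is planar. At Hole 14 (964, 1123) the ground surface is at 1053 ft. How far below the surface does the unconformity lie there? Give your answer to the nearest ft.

Two edge vectors: Hole 11→Hole 12 = (82, -324, -7.6), Hole 11→Hole 13 = (-651, 339, -172.9).
Normal n = (Hole 11→Hole 12) × (Hole 11→Hole 13) = (58596, 19125.4, -183126).
So ∂z/∂E = −n_x/n_z = 0.31998 and ∂z/∂N = −n_y/n_z = 0.10444.
Intercept c from Hole 11: 882.5 − 256.30 − 64.33 = 561.86.
At (964, 1123): z_contact = 308.5 + 117.3 + 561.86 = 987.6 ft.
Depth below ground = 1053 − 987.6 = 65 ft.

65 ft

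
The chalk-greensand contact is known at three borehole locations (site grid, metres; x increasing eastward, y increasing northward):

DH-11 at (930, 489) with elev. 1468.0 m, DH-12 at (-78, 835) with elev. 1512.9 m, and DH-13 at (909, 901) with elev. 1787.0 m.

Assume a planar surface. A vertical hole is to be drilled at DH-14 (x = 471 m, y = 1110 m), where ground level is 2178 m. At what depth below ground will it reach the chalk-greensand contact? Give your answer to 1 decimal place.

Let the plane be z = a·x + b·y + c.
DH-12−DH-11: −1008a + 346b = 44.9;  DH-13−DH-11: −21a + 412b = 319.
Solving gives a = 0.225168, b = 0.785749.
Then c = 1468 − a·930 − b·489 = 874.36.
At (471, 1110): z_contact = 106.05 + 872.18 + 874.36 = 1852.60 m.
Depth below ground = 2178 − 1852.60 = 325.4 m.

325.4 m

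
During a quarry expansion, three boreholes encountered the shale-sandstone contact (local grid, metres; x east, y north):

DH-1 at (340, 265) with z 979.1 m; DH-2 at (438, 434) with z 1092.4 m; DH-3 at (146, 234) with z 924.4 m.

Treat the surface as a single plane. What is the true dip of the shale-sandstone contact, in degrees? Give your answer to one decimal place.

Two edge vectors: DH-1→DH-2 = (98, 169, 113.3), DH-1→DH-3 = (-194, -31, -54.7).
Normal n = (DH-1→DH-2) × (DH-1→DH-3) = (-5732, -16619.6, 29748).
So ∂z/∂x = −n_x/n_z = 0.19269 and ∂z/∂y = −n_y/n_z = 0.55868.
Gradient magnitude |∇z| = √(a² + b²) = √(0.03713 + 0.31212) = 0.59097.
True dip = arctan(0.59097) = 30.6°, dipping toward SSW (azimuth ≈ 199°).

30.6°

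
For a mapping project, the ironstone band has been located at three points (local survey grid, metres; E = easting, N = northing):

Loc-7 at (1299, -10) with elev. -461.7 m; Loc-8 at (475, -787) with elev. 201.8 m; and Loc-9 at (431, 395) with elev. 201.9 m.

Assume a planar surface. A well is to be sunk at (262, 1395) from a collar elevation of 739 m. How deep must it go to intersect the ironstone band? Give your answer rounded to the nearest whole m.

Two edge vectors: Loc-7→Loc-8 = (-824, -777, 663.5), Loc-7→Loc-9 = (-868, 405, 663.6).
Normal n = (Loc-7→Loc-8) × (Loc-7→Loc-9) = (-784334.7, -29111.6, -1008156).
So ∂z/∂E = −n_x/n_z = −0.77799 and ∂z/∂N = −n_y/n_z = −0.02888.
Intercept c from Loc-7: -461.7 + 1010.61 − 0.29 = 548.62.
At (262, 1395): z_contact = −203.8 − 40.3 + 548.62 = 304.5 m.
Depth below ground = 739 − 304.5 = 434 m.

434 m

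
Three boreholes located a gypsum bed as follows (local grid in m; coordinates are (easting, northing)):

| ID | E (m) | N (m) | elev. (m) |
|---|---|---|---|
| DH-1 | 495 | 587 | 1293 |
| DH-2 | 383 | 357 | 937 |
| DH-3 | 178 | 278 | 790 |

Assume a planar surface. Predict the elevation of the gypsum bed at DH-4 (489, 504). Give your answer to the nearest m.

Two edge vectors: DH-1→DH-2 = (-112, -230, -356), DH-1→DH-3 = (-317, -309, -503).
Normal n = (DH-1→DH-2) × (DH-1→DH-3) = (5686, 56516, -38302).
So ∂z/∂E = −n_x/n_z = 0.14845 and ∂z/∂N = −n_y/n_z = 1.47554.
Intercept c from DH-1: 1293 − 73.48 − 866.14 = 353.38.
At (489, 504): z = 72.6 + 743.7 + 353.38 = 1169.6 m.

1170 m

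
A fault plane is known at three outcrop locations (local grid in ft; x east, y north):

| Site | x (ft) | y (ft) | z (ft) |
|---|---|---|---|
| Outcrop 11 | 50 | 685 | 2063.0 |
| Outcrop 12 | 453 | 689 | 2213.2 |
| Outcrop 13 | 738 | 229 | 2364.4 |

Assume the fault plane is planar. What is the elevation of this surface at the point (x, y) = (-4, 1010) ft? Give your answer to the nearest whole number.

Let the plane be z = a·x + b·y + c.
Outcrop 12−Outcrop 11: 403a + 4b = 150.2;  Outcrop 13−Outcrop 11: 688a − 456b = 301.4.
Solving gives a = 0.37367, b = −0.09718.
Then c = 2063 − a·50 − b·685 = 2110.89.
At (-4, 1010): z = −1.5 − 98.2 + 2110.89 = 2011.2 ft.

2011 ft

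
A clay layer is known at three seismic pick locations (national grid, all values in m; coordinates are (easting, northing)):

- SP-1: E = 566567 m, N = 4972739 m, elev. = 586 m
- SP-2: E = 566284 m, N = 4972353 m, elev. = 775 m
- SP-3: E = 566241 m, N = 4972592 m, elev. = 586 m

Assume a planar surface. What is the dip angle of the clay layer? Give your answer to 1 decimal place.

Let the plane be z = a·E + b·N + c.
SP-2−SP-1: −283a − 386b = 189;  SP-3−SP-1: −326a − 147b = 0.
Solving gives a = 0.32983, b = −0.73145.
Gradient magnitude |∇z| = √(a² + b²) = √(0.10879 + 0.53502) = 0.80238.
True dip = arctan(0.80238) = 38.7°, dipping toward NNW (azimuth ≈ 336°).

38.7°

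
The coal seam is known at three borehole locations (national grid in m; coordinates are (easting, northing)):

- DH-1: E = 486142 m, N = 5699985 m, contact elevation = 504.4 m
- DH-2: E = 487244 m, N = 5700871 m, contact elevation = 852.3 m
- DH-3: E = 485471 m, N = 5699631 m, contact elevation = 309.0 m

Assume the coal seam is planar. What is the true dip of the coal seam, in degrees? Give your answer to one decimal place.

14.6°

Let the plane be z = a·E + b·N + c.
DH-2−DH-1: 1102a + 886b = 347.9;  DH-3−DH-1: −671a − 354b = −195.4.
Solving gives a = 0.24446, b = 0.08860.
Gradient magnitude |∇z| = √(a² + b²) = √(0.05976 + 0.00785) = 0.26002.
True dip = arctan(0.26002) = 14.6°, dipping toward WSW (azimuth ≈ 250°).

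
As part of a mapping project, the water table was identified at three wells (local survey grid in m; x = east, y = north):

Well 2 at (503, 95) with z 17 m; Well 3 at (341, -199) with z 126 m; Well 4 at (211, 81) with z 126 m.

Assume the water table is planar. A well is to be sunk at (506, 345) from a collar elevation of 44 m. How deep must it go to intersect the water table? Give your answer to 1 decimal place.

70.5 m

Two edge vectors: Well 2→Well 3 = (-162, -294, 109), Well 2→Well 4 = (-292, -14, 109).
Normal n = (Well 2→Well 3) × (Well 2→Well 4) = (-30520, -14170, -83580).
So ∂z/∂x = −n_x/n_z = −0.36516 and ∂z/∂y = −n_y/n_z = −0.16954.
Intercept c from Well 2: 17 + 183.68 + 16.11 = 216.78.
At (506, 345): z_contact = −184.77 − 58.49 + 216.78 = -26.48 m.
Depth below ground = 44 − (-26.48) = 70.5 m.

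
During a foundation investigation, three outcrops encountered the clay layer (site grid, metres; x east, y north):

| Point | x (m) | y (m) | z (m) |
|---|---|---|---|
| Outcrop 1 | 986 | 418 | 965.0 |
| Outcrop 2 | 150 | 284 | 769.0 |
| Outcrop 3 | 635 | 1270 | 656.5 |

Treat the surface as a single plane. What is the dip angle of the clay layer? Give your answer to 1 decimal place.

20.3°

Two edge vectors: Outcrop 1→Outcrop 2 = (-836, -134, -196), Outcrop 1→Outcrop 3 = (-351, 852, -308.5).
Normal n = (Outcrop 1→Outcrop 2) × (Outcrop 1→Outcrop 3) = (208331, -189110, -759306).
So ∂z/∂x = −n_x/n_z = 0.27437 and ∂z/∂y = −n_y/n_z = −0.24906.
Gradient magnitude |∇z| = √(a² + b²) = √(0.07528 + 0.06203) = 0.37055.
True dip = arctan(0.37055) = 20.3°, dipping toward NW (azimuth ≈ 312°).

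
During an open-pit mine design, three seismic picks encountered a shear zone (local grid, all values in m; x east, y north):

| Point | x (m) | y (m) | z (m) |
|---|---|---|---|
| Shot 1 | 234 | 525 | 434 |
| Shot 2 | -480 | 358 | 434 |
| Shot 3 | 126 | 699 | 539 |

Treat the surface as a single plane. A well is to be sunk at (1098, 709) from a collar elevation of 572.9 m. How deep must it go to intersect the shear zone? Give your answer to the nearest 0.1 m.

148.4 m

Let the plane be z = a·x + b·y + c.
Shot 2−Shot 1: −714a − 167b = 0;  Shot 3−Shot 1: −108a + 174b = 105.
Solving gives a = −0.123250, b = 0.526948.
Then c = 434 − a·234 − b·525 = 186.19.
At (1098, 709): z_contact = −135.33 + 373.61 + 186.19 = 424.47 m.
Depth below ground = 572.9 − 424.47 = 148.4 m.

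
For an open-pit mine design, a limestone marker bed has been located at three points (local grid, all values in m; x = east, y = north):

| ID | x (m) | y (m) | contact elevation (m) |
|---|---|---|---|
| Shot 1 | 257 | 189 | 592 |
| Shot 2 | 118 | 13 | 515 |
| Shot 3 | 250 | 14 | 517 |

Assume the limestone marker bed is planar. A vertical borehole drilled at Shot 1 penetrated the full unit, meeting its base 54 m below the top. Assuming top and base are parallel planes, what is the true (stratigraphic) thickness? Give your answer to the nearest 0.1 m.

49.6 m

Two edge vectors: Shot 1→Shot 2 = (-139, -176, -77), Shot 1→Shot 3 = (-7, -175, -75).
Normal n = (Shot 1→Shot 2) × (Shot 1→Shot 3) = (-275, -9886, 23093).
So ∂z/∂x = −n_x/n_z = 0.01191 and ∂z/∂y = −n_y/n_z = 0.42810.
|∇z| = √(a²+b²) = 0.42826, so dip δ = arctan(0.42826) = 23.18°.
True thickness = vertical thickness × cos δ = 54 × cos 23.18° = 49.6 m.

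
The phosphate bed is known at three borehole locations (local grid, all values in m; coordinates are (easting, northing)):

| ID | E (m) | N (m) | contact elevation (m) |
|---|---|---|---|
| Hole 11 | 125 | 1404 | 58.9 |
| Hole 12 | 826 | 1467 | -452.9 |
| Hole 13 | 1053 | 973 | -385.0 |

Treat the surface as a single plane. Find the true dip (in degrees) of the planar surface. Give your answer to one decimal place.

Two edge vectors: Hole 11→Hole 12 = (701, 63, -511.8), Hole 11→Hole 13 = (928, -431, -443.9).
Normal n = (Hole 11→Hole 12) × (Hole 11→Hole 13) = (-248551.5, -163776.5, -360595).
So ∂z/∂E = −n_x/n_z = −0.68928 and ∂z/∂N = −n_y/n_z = −0.45418.
Gradient magnitude |∇z| = √(a² + b²) = √(0.47511 + 0.20628) = 0.82546.
True dip = arctan(0.82546) = 39.5°, dipping toward ENE (azimuth ≈ 057°).

39.5°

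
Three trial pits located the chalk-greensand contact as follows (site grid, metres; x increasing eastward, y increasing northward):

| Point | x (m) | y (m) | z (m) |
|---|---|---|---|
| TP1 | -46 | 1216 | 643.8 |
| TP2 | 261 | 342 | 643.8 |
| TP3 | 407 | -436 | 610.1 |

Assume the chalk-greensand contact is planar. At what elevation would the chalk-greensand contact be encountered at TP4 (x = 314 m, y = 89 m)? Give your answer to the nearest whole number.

634 m

Let the plane be z = a·x + b·y + c.
TP2−TP1: 307a − 874b = 0;  TP3−TP1: 453a − 1652b = −33.7.
Solving gives a = 0.26477, b = 0.09300.
Then c = 643.8 − a·-46 − b·1216 = 542.89.
At (314, 89): z = 83.1 + 8.3 + 542.89 = 634.3 m.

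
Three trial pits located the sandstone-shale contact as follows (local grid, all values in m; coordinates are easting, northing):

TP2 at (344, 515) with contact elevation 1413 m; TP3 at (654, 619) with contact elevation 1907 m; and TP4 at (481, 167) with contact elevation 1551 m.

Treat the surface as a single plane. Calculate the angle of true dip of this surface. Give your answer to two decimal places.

56.98°

Let the plane be z = a·easting + b·northing + c.
TP3−TP2: 310a + 104b = 494;  TP4−TP2: 137a − 348b = 138.
Solving gives a = 1.52515, b = 0.20387.
Gradient magnitude |∇z| = √(a² + b²) = √(2.32609 + 0.04156) = 1.53872.
True dip = arctan(1.53872) = 56.98°, dipping toward W (azimuth ≈ 262°).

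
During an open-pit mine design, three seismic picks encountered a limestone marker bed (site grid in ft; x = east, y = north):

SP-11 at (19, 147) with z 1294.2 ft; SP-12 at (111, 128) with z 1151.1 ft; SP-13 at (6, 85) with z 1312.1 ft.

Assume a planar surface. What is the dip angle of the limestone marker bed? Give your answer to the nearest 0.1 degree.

Two edge vectors: SP-11→SP-12 = (92, -19, -143.1), SP-11→SP-13 = (-13, -62, 17.9).
Normal n = (SP-11→SP-12) × (SP-11→SP-13) = (-9212.3, 213.5, -5951).
So ∂z/∂x = −n_x/n_z = −1.54803 and ∂z/∂y = −n_y/n_z = 0.03588.
Gradient magnitude |∇z| = √(a² + b²) = √(2.39638 + 0.00129) = 1.54844.
True dip = arctan(1.54844) = 57.1°, dipping toward E (azimuth ≈ 091°).

57.1°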